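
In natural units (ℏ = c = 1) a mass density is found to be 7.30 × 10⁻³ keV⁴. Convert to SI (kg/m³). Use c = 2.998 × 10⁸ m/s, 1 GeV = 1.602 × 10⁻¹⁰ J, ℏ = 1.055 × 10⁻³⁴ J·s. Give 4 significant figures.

1.691 × 10⁻⁶ kg/m³

Mass density is [E]/(c²[L]³) = [E]⁴/(ℏ³c⁵).
1 GeV⁴ → 1/(ℏ³c⁵) × (1 GeV in J)⁴ = 2.316 × 10²⁰ kg/m³.
Convert the energy scale: 7.30 × 10⁻³ keV⁴ = 7.30 × 10⁻²⁷ GeV⁴.
Result: 7.30 × 10⁻²⁷ × 2.316 × 10²⁰ = 1.691 × 10⁻⁶ kg/m³.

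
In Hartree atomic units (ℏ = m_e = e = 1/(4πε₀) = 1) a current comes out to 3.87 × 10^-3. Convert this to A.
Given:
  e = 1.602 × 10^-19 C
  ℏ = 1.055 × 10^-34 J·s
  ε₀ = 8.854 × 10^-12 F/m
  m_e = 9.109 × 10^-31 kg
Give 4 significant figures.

One atomic unit of electric current: I_au = e E_h/ℏ = m_e e⁵/((4πε₀)²ℏ³) = 6.612 × 10^-3 A.
3.87 × 10^-3 × 6.612 × 10^-3 A = 2.559 × 10^-5 A

2.559 × 10^-5 A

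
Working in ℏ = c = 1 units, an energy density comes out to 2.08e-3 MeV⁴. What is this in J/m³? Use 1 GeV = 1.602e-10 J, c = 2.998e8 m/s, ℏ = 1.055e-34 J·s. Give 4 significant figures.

4.330e22 J/m³

[E]/[L]³ = [E]⁴/(ℏc)³; restore (ℏc)⁻³.
1 GeV⁴ → 1/(ℏc)³ × (1 GeV in J)⁴ = 2.082e37 J/m³.
Convert the energy scale: 2.08e-3 MeV⁴ = 2.08e-15 GeV⁴.
Result: 2.08e-15 × 2.082e37 = 4.330e22 J/m³.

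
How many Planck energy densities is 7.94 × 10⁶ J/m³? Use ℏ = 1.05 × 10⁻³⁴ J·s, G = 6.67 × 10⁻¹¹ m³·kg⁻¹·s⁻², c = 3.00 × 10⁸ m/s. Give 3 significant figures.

1.70 × 10⁻¹⁰⁷

Planck energy density: u_P = c⁷/(ℏG²) = 4.68 × 10¹¹³ J/m³.
7.94 × 10⁶ / 4.68 × 10¹¹³ = 1.70 × 10⁻¹⁰⁷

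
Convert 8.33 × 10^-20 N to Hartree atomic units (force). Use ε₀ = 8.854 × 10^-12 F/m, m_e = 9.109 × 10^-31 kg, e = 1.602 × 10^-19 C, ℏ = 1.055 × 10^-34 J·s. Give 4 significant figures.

1.013 × 10^-12

atomic unit of force: F_au = E_h/a₀ = m_e²e⁶/((4πε₀)³ℏ⁴) = 8.220 × 10^-8 N.
8.33 × 10^-20 / 8.220 × 10^-8 = 1.013 × 10^-12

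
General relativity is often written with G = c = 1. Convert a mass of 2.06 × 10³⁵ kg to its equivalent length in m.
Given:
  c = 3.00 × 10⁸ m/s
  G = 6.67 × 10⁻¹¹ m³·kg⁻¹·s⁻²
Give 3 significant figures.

1.53 × 10⁸ m

In G = c = 1 units mass has dimensions of length; the conversion factor is G/c².
2.06 × 10³⁵ kg × (G/c²) = 1.53 × 10⁸ m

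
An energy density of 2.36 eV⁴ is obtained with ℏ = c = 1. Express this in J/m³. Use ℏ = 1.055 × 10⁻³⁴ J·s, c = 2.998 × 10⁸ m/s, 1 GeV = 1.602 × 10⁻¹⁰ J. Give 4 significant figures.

49.13 J/m³

[E]/[L]³ = [E]⁴/(ℏc)³; restore (ℏc)⁻³.
1 GeV⁴ → 1/(ℏc)³ × (1 GeV in J)⁴ = 2.082 × 10³⁷ J/m³.
Convert the energy scale: 2.36 eV⁴ = 2.36 × 10⁻³⁶ GeV⁴.
Result: 2.36 × 10⁻³⁶ × 2.082 × 10³⁷ = 49.13 J/m³.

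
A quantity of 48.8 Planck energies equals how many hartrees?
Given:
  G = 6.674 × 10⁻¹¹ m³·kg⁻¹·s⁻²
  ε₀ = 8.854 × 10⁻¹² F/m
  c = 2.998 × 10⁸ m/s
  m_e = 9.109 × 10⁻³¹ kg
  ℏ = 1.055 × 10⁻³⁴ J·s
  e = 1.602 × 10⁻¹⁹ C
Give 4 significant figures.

2.193 × 10²⁸

Planck energy: E_P = √(ℏc⁵/G) = 1.957 × 10⁹ J
hartree: E_h = m_e e⁴/(4πε₀ℏ)² = 4.354 × 10⁻¹⁸ J
48.8 × 1.957 × 10⁹ / 4.354 × 10⁻¹⁸ = 2.193 × 10²⁸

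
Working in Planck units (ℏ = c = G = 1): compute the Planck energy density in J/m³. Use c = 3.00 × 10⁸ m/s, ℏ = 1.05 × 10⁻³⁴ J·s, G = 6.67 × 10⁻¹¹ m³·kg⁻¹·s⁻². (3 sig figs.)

From ℏ = c = G = 1 the energy density scale is u_P = c⁷/(ℏG²).
  = 2.19 × 10⁵⁹ / 4.67 × 10⁻⁵⁵
  = 4.68 × 10¹¹³ J/m³

4.68 × 10¹¹³ J/m³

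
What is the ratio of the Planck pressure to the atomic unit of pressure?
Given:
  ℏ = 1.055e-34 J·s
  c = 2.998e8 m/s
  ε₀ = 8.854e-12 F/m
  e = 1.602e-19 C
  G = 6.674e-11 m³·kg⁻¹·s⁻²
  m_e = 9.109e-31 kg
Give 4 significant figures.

Planck pressure: p_P = c⁷/(ℏG²) = 4.632e113 Pa
atomic unit of pressure: P_au = E_h/a₀³ = m_e⁴e¹⁰/((4πε₀)⁵ℏ⁸) = 2.929e13 Pa
ratio = 4.632e113 / 2.929e13 = 1.581e100

1.581e100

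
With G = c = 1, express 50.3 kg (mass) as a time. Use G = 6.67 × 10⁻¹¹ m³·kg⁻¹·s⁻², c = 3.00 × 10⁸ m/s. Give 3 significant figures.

1.24 × 10⁻³⁴ s

Mass → time via G/c³.
50.3 kg × (G/c³) = 1.24 × 10⁻³⁴ s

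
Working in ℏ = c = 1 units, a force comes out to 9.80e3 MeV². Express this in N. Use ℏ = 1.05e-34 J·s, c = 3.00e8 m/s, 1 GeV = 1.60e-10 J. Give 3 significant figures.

Force is [E]/[L] = [E]²/(ℏc); restore (ℏc)⁻¹.
1 GeV² → 1/(ℏc) × (1 GeV in J)² = 8.13e5 N.
Convert the energy scale: 9.80e3 MeV² = 9.80e-3 GeV².
Result: 9.80e-3 × 8.13e5 = 7.96e3 N.

7.96e3 N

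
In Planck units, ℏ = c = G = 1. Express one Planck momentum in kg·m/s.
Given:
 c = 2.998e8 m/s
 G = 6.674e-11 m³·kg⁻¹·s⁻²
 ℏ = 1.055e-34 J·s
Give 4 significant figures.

6.527 kg·m/s

The unique combination of the constants set to 1 with dimensions of momentum is p_P = √(ℏc³/G).
  = √(42.60)
  = 6.527 kg·m/s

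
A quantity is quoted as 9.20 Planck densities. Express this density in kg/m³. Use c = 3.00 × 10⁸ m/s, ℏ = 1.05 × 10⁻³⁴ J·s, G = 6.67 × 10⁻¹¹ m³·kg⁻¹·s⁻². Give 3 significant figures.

One Planck density: ρ_P = c⁵/(ℏG²) = 5.20 × 10⁹⁶ kg/m³.
9.20 × 5.20 × 10⁹⁶ kg/m³ = 4.79 × 10⁹⁷ kg/m³

4.79 × 10⁹⁷ kg/m³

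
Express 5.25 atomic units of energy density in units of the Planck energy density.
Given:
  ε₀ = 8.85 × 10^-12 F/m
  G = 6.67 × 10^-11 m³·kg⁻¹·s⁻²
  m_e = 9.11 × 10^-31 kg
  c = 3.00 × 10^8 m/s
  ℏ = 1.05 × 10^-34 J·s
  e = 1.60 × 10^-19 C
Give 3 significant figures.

3.38 × 10^-100

atomic unit of energy density: u_au = E_h/a₀³ = m_e⁴e¹⁰/((4πε₀)⁵ℏ⁸) = 3.01 × 10^13 J/m³
Planck energy density: u_P = c⁷/(ℏG²) = 4.68 × 10^113 J/m³
5.25 × 3.01 × 10^13 / 4.68 × 10^113 = 3.38 × 10^-100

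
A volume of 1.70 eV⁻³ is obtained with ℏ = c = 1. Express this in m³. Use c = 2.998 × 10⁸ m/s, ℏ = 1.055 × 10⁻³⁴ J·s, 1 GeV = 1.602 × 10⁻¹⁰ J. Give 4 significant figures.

1.308 × 10⁻²⁰ m³

Volume is [L]³ = [E]⁻³·(ℏc)³.
1 GeV⁻³ → (ℏc)³ × (1 GeV in J)⁻³ = 7.696 × 10⁻⁴⁸ m³.
Convert the energy scale: 1.70 eV⁻³ = 1.70 × 10²⁷ GeV⁻³.
Result: 1.70 × 10²⁷ × 7.696 × 10⁻⁴⁸ = 1.308 × 10⁻²⁰ m³.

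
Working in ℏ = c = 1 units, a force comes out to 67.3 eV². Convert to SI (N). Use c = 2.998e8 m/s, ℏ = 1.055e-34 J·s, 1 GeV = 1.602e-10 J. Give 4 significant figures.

5.461e-11 N

Force is [E]/[L] = [E]²/(ℏc); restore (ℏc)⁻¹.
1 GeV² → 1/(ℏc) × (1 GeV in J)² = 8.114e5 N.
Convert the energy scale: 67.3 eV² = 6.73e-17 GeV².
Result: 6.73e-17 × 8.114e5 = 5.461e-11 N.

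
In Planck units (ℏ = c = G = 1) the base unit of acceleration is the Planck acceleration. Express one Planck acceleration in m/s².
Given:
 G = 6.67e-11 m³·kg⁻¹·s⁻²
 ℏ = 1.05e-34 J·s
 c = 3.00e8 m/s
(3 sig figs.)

5.59e51 m/s²

a_P = √(c⁷/(ℏG))
  = √(3.12e103)
  = 5.59e51 m/s²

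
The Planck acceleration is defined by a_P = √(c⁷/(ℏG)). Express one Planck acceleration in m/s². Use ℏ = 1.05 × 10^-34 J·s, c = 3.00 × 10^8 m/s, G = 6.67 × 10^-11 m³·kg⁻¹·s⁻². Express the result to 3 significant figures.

5.59 × 10^51 m/s²

a_P = √(c⁷/(ℏG))
  = √(3.12 × 10^103)
  = 5.59 × 10^51 m/s²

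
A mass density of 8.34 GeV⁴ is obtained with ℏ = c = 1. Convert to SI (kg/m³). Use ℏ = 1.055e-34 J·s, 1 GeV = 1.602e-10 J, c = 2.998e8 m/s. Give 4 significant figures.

1.932e21 kg/m³

Mass density is [E]/(c²[L]³) = [E]⁴/(ℏ³c⁵).
1 GeV⁴ → 1/(ℏ³c⁵) × (1 GeV in J)⁴ = 2.316e20 kg/m³.
Result: 8.34 × 2.316e20 = 1.932e21 kg/m³.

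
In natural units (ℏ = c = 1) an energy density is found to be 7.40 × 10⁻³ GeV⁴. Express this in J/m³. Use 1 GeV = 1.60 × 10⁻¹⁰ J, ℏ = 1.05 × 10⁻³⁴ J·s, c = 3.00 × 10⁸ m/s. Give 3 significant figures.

[E]/[L]³ = [E]⁴/(ℏc)³; restore (ℏc)⁻³.
1 GeV⁴ → 1/(ℏc)³ × (1 GeV in J)⁴ = 2.10 × 10³⁷ J/m³.
Result: 7.40 × 10⁻³ × 2.10 × 10³⁷ = 1.55 × 10³⁵ J/m³.

1.55 × 10³⁵ J/m³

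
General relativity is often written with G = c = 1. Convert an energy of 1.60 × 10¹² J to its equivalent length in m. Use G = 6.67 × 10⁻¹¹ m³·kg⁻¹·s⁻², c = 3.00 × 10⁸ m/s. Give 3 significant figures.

Energy → length via G/c⁴.
1.60 × 10¹² J × (G/c⁴) = 1.32 × 10⁻³² m

1.32 × 10⁻³² m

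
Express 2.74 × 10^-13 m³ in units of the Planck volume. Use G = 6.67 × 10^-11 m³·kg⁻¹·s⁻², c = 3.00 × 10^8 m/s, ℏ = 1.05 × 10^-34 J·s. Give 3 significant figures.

6.56 × 10^91

Planck volume: V_P = (ℏG/c³)^(3/2) = 4.18 × 10^-105 m³.
2.74 × 10^-13 / 4.18 × 10^-105 = 6.56 × 10^91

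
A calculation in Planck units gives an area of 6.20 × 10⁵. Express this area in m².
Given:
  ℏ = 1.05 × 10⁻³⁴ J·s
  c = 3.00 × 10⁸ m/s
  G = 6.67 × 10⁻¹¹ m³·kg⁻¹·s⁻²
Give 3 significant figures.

1.61 × 10⁻⁶⁴ m²

One Planck area: A_P = ℏG/c³ = 2.59 × 10⁻⁷⁰ m².
6.20 × 10⁵ × 2.59 × 10⁻⁷⁰ m² = 1.61 × 10⁻⁶⁴ m²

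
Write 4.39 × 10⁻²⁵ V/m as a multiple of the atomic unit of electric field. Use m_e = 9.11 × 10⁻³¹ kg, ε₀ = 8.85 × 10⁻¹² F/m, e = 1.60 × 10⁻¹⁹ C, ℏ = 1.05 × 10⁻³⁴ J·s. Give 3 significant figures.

8.43 × 10⁻³⁷

atomic unit of electric field: E_au = E_h/(e a₀) = m_e²e⁵/((4πε₀)³ℏ⁴) = 5.20 × 10¹¹ V/m.
4.39 × 10⁻²⁵ / 5.20 × 10¹¹ = 8.43 × 10⁻³⁷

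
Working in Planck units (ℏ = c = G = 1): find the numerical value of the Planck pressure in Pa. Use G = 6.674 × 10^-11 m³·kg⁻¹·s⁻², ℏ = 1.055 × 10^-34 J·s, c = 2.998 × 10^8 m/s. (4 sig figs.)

4.632 × 10^113 Pa

From ℏ = c = G = 1 the pressure scale is p_P = c⁷/(ℏG²).
  = 2.177 × 10^59 / 4.699 × 10^-55
  = 4.632 × 10^113 Pa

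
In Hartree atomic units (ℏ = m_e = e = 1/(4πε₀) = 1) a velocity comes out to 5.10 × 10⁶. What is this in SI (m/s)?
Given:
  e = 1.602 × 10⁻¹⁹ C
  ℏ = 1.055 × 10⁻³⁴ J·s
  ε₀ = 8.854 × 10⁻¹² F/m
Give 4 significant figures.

One atomic unit of velocity: v_au = e²/(4πε₀ℏ) = 2.186 × 10⁶ m/s.
5.10 × 10⁶ × 2.186 × 10⁶ m/s = 1.115 × 10¹³ m/s

1.115 × 10¹³ m/s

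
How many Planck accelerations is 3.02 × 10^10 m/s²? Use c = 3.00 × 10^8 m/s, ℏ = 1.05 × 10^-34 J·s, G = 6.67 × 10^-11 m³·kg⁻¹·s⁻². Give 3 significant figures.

5.40 × 10^-42

Planck acceleration: a_P = √(c⁷/(ℏG)) = 5.59 × 10^51 m/s².
3.02 × 10^10 / 5.59 × 10^51 = 5.40 × 10^-42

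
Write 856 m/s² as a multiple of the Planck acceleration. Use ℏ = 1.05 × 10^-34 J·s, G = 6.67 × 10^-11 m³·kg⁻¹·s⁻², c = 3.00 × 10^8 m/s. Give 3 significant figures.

Planck acceleration: a_P = √(c⁷/(ℏG)) = 5.59 × 10^51 m/s².
856 / 5.59 × 10^51 = 1.53 × 10^-49

1.53 × 10^-49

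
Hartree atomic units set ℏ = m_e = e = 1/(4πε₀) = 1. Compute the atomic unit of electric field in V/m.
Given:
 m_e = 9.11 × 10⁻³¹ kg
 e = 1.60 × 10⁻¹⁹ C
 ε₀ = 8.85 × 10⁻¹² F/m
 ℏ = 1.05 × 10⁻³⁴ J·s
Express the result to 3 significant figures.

5.20 × 10¹¹ V/m

Dimensional analysis gives E_au = E_h/(e a₀) = m_e²e⁵/((4πε₀)³ℏ⁴).
E_h = 4.38 × 10⁻¹⁸ J
a₀ = 5.26 × 10⁻¹¹ m
E_h/(e·a₀) = 5.20 × 10¹¹ V/m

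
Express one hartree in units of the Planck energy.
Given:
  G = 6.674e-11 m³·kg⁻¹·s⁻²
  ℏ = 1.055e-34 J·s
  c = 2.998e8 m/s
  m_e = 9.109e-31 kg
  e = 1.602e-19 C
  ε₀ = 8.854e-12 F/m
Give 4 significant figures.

2.225e-27

hartree: E_h = m_e e⁴/(4πε₀ℏ)² = 4.354e-18 J
Planck energy: E_P = √(ℏc⁵/G) = 1.957e9 J
ratio = 4.354e-18 / 1.957e9 = 2.225e-27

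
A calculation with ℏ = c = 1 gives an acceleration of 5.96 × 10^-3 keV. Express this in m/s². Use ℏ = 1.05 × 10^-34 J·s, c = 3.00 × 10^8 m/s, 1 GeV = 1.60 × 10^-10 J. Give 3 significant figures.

Acceleration is [L]/[T]² = c·[E]/ℏ.
1 GeV → c/ℏ × (1 GeV in J) = 4.57 × 10^32 m/s².
Convert the energy scale: 5.96 × 10^-3 keV = 5.96 × 10^-9 GeV.
Result: 5.96 × 10^-9 × 4.57 × 10^32 = 2.72 × 10^24 m/s².

2.72 × 10^24 m/s²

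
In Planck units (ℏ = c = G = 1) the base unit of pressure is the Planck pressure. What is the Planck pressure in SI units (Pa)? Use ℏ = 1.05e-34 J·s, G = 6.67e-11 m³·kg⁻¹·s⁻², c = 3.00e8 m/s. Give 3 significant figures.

4.68e113 Pa

p_P = c⁷/(ℏG²)
  = 2.19e59 / 4.67e-55
  = 4.68e113 Pa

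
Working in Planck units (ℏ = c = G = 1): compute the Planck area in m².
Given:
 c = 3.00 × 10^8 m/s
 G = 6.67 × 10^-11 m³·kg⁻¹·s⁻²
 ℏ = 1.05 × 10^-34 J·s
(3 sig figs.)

The unique combination of the constants set to 1 with dimensions of area is A_P = ℏG/c³.
  = 7.00 × 10^-45 / 2.70 × 10^25
  = 2.59 × 10^-70 m²

2.59 × 10^-70 m²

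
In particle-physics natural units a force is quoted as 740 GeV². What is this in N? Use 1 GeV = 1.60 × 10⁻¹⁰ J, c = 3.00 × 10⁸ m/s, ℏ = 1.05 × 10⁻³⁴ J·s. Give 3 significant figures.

6.01 × 10⁸ N

Force is [E]/[L] = [E]²/(ℏc); restore (ℏc)⁻¹.
1 GeV² → 1/(ℏc) × (1 GeV in J)² = 8.13 × 10⁵ N.
Result: 740 × 8.13 × 10⁵ = 6.01 × 10⁸ N.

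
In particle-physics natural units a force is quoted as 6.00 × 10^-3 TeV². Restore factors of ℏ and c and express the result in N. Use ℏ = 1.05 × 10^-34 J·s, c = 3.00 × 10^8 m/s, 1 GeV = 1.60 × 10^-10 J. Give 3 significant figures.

Force is [E]/[L] = [E]²/(ℏc); restore (ℏc)⁻¹.
1 GeV² → 1/(ℏc) × (1 GeV in J)² = 8.13 × 10^5 N.
Convert the energy scale: 6.00 × 10^-3 TeV² = 6.00 × 10^3 GeV².
Result: 6.00 × 10^3 × 8.13 × 10^5 = 4.88 × 10^9 N.

4.88 × 10^9 N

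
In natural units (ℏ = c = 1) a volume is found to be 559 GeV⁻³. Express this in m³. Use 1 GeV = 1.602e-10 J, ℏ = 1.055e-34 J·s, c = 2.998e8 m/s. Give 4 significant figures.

Volume is [L]³ = [E]⁻³·(ℏc)³.
1 GeV⁻³ → (ℏc)³ × (1 GeV in J)⁻³ = 7.696e-48 m³.
Result: 559 × 7.696e-48 = 4.302e-45 m³.

4.302e-45 m³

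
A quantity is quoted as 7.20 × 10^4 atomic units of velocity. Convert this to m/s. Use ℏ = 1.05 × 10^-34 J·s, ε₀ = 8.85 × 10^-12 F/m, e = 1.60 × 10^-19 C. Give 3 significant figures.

1.58 × 10^11 m/s

One atomic unit of velocity: v_au = e²/(4πε₀ℏ) = 2.19 × 10^6 m/s.
7.20 × 10^4 × 2.19 × 10^6 m/s = 1.58 × 10^11 m/s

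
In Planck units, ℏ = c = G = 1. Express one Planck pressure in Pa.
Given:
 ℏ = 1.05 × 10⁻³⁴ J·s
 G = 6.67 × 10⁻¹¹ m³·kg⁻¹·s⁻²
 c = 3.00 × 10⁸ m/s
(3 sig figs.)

4.68 × 10¹¹³ Pa

The unique combination of the constants set to 1 with dimensions of pressure is p_P = c⁷/(ℏG²).
  = 2.19 × 10⁵⁹ / 4.67 × 10⁻⁵⁵
  = 4.68 × 10¹¹³ Pa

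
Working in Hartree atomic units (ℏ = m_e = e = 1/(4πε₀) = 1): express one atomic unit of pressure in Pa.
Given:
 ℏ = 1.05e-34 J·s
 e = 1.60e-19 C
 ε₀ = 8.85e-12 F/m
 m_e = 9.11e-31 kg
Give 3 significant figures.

Dimensional analysis gives P_au = E_h/a₀³ = m_e⁴e¹⁰/((4πε₀)⁵ℏ⁸).
E_h = 4.38e-18 J
a₀ = 5.26e-11 m
E_h/a₀³ = 3.01e13 Pa

3.01e13 Pa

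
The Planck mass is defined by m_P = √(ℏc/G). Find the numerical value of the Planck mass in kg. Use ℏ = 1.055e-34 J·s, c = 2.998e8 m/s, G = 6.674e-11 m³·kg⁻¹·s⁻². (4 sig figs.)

m_P = √(ℏc/G)
  = √(4.739e-16)
  = 2.177e-8 kg

2.177e-8 kg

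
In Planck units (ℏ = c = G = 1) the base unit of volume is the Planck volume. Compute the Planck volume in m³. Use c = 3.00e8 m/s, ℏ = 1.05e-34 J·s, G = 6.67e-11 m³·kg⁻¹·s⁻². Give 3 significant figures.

V_P = (ℏG/c³)^(3/2)
  = √(1.75e-209)
  = 4.18e-105 m³

4.18e-105 m³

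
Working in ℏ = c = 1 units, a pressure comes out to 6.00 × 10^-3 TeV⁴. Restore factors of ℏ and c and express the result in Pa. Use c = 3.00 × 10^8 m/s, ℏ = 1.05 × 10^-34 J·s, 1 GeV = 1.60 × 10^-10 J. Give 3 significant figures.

Pressure is [E]/[L]³ = [E]⁴/(ℏc)³.
1 GeV⁴ → 1/(ℏc)³ × (1 GeV in J)⁴ = 2.10 × 10^37 Pa.
Convert the energy scale: 6.00 × 10^-3 TeV⁴ = 6.00 × 10^9 GeV⁴.
Result: 6.00 × 10^9 × 2.10 × 10^37 = 1.26 × 10^47 Pa.

1.26 × 10^47 Pa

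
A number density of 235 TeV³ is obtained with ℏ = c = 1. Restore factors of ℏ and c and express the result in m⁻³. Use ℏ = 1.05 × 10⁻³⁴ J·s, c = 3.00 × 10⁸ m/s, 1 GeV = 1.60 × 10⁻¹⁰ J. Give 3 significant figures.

3.08 × 10⁵⁸ m⁻³

Number density is [L]⁻³ = [E]³/(ℏc)³.
1 GeV³ → 1/(ℏc)³ × (1 GeV in J)³ = 1.31 × 10⁴⁷ m⁻³.
Convert the energy scale: 235 TeV³ = 2.35 × 10¹¹ GeV³.
Result: 2.35 × 10¹¹ × 1.31 × 10⁴⁷ = 3.08 × 10⁵⁸ m⁻³.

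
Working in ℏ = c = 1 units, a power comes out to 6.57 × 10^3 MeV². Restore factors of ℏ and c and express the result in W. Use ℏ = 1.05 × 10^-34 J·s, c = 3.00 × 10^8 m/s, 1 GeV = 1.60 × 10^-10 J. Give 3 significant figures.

Power is [E]/[T] = [E]²/ℏ.
1 GeV² → 1/ℏ × (1 GeV in J)² = 2.44 × 10^14 W.
Convert the energy scale: 6.57 × 10^3 MeV² = 6.57 × 10^-3 GeV².
Result: 6.57 × 10^-3 × 2.44 × 10^14 = 1.60 × 10^12 W.

1.60 × 10^12 W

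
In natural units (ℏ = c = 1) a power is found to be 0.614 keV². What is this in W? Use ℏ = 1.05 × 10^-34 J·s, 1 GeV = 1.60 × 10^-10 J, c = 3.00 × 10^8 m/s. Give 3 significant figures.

150 W

Power is [E]/[T] = [E]²/ℏ.
1 GeV² → 1/ℏ × (1 GeV in J)² = 2.44 × 10^14 W.
Convert the energy scale: 0.614 keV² = 6.14 × 10^-13 GeV².
Result: 6.14 × 10^-13 × 2.44 × 10^14 = 150 W.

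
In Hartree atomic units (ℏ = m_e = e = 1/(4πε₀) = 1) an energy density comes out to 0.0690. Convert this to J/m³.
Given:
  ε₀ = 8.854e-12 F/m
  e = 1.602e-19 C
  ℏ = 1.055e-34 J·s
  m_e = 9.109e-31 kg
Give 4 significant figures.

2.021e12 J/m³

One atomic unit of energy density: u_au = E_h/a₀³ = m_e⁴e¹⁰/((4πε₀)⁵ℏ⁸) = 2.929e13 J/m³.
0.0690 × 2.929e13 J/m³ = 2.021e12 J/m³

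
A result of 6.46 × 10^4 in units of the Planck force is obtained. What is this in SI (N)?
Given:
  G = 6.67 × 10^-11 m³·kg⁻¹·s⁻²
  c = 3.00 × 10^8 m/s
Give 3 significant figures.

One Planck force: F_P = c⁴/G = 1.21 × 10^44 N.
6.46 × 10^4 × 1.21 × 10^44 N = 7.84 × 10^48 N

7.84 × 10^48 N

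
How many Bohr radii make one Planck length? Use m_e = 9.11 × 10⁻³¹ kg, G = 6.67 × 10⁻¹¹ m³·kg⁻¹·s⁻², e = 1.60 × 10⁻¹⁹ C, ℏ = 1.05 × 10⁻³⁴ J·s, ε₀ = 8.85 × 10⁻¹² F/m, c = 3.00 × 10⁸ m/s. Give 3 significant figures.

Planck length: ℓ_P = √(ℏG/c³) = 1.61 × 10⁻³⁵ m
Bohr radius: a₀ = 4πε₀ℏ²/(m_e e²) = 5.26 × 10⁻¹¹ m
ratio = 1.61 × 10⁻³⁵ / 5.26 × 10⁻¹¹ = 3.06 × 10⁻²⁵

3.06 × 10⁻²⁵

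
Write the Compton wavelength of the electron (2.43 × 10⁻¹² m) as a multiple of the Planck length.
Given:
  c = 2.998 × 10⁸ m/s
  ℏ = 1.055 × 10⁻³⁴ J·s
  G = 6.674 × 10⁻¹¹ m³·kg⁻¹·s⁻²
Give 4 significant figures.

Planck length: ℓ_P = √(ℏG/c³) = 1.616 × 10⁻³⁵ m.
2.43 × 10⁻¹² / 1.616 × 10⁻³⁵ = 1.503 × 10²³

1.503 × 10²³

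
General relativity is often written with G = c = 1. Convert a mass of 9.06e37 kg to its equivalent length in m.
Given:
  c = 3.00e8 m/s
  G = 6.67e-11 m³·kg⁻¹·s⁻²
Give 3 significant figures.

6.71e10 m

In G = c = 1 units mass has dimensions of length; the conversion factor is G/c².
9.06e37 kg × (G/c²) = 6.71e10 m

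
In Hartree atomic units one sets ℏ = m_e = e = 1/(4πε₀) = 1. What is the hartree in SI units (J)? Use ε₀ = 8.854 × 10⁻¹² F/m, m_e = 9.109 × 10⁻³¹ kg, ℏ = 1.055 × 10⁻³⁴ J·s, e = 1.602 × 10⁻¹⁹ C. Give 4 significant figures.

4.354 × 10⁻¹⁸ J

E_h = m_e e⁴/(4πε₀ℏ)²
  = 6.000 × 10⁻¹⁰⁶ / 1.378 × 10⁻⁸⁸
  = 4.354 × 10⁻¹⁸ J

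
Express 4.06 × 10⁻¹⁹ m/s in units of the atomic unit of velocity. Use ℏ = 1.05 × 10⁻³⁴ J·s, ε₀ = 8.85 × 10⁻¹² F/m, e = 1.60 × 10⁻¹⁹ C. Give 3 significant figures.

1.85 × 10⁻²⁵

atomic unit of velocity: v_au = e²/(4πε₀ℏ) = 2.19 × 10⁶ m/s.
4.06 × 10⁻¹⁹ / 2.19 × 10⁶ = 1.85 × 10⁻²⁵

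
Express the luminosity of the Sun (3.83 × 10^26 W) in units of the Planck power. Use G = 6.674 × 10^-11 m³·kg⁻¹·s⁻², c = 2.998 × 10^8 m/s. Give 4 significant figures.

Planck power: P_P = c⁵/G = 3.629 × 10^52 W.
3.83 × 10^26 / 3.629 × 10^52 = 1.055 × 10^-26

1.055 × 10^-26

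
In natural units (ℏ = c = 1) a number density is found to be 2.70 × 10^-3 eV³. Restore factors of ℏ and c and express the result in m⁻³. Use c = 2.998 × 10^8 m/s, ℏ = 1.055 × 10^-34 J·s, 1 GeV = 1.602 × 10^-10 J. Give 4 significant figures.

3.508 × 10^17 m⁻³

Number density is [L]⁻³ = [E]³/(ℏc)³.
1 GeV³ → 1/(ℏc)³ × (1 GeV in J)³ = 1.299 × 10^47 m⁻³.
Convert the energy scale: 2.70 × 10^-3 eV³ = 2.70 × 10^-30 GeV³.
Result: 2.70 × 10^-30 × 1.299 × 10^47 = 3.508 × 10^17 m⁻³.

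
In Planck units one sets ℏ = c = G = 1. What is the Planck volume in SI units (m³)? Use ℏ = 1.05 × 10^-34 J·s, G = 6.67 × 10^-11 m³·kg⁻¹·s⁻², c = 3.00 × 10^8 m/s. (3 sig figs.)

V_P = (ℏG/c³)^(3/2)
  = √(1.75 × 10^-209)
  = 4.18 × 10^-105 m³

4.18 × 10^-105 m³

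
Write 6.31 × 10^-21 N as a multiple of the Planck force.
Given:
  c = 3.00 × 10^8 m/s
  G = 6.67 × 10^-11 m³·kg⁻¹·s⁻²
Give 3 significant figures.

Planck force: F_P = c⁴/G = 1.21 × 10^44 N.
6.31 × 10^-21 / 1.21 × 10^44 = 5.20 × 10^-65

5.20 × 10^-65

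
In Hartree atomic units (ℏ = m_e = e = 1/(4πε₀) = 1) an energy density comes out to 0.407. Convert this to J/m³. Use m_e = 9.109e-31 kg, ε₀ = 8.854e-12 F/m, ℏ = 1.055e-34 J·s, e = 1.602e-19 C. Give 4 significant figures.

1.192e13 J/m³

One atomic unit of energy density: u_au = E_h/a₀³ = m_e⁴e¹⁰/((4πε₀)⁵ℏ⁸) = 2.929e13 J/m³.
0.407 × 2.929e13 J/m³ = 1.192e13 J/m³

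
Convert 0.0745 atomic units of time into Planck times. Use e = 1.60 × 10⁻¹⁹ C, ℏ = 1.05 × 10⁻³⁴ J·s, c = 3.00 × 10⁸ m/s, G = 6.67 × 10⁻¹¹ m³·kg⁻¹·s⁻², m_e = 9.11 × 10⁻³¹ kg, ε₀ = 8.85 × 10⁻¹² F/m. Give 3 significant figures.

3.33 × 10²⁵

atomic unit of time: τ_au = (4πε₀)²ℏ³/(m_e e⁴) = 2.40 × 10⁻¹⁷ s
Planck time: t_P = √(ℏG/c⁵) = 5.37 × 10⁻⁴⁴ s
0.0745 × 2.40 × 10⁻¹⁷ / 5.37 × 10⁻⁴⁴ = 3.33 × 10²⁵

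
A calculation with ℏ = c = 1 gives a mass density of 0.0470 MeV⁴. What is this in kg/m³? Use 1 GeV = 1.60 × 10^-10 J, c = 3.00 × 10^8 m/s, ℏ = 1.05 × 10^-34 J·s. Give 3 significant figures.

Mass density is [E]/(c²[L]³) = [E]⁴/(ℏ³c⁵).
1 GeV⁴ → 1/(ℏ³c⁵) × (1 GeV in J)⁴ = 2.33 × 10^20 kg/m³.
Convert the energy scale: 0.0470 MeV⁴ = 4.70 × 10^-14 GeV⁴.
Result: 4.70 × 10^-14 × 2.33 × 10^20 = 1.09 × 10^7 kg/m³.

1.09 × 10^7 kg/m³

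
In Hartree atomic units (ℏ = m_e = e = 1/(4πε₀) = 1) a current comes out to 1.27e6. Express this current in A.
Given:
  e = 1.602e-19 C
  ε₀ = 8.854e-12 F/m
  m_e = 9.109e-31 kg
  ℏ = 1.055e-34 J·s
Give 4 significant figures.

8.397e3 A

One atomic unit of electric current: I_au = e E_h/ℏ = m_e e⁵/((4πε₀)²ℏ³) = 6.612e-3 A.
1.27e6 × 6.612e-3 A = 8.397e3 A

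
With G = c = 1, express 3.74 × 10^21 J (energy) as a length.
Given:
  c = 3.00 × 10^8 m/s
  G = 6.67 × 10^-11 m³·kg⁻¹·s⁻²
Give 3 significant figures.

Energy → length via G/c⁴.
3.74 × 10^21 J × (G/c⁴) = 3.08 × 10^-23 m

3.08 × 10^-23 m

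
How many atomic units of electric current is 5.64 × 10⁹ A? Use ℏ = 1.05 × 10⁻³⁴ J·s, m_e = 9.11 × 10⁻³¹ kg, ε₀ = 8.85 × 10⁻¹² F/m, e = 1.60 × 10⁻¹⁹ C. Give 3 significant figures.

atomic unit of electric current: I_au = e E_h/ℏ = m_e e⁵/((4πε₀)²ℏ³) = 6.67 × 10⁻³ A.
5.64 × 10⁹ / 6.67 × 10⁻³ = 8.45 × 10¹¹

8.45 × 10¹¹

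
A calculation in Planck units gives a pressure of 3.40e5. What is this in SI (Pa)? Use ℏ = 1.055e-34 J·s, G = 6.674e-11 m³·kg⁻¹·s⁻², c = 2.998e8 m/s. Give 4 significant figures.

One Planck pressure: p_P = c⁷/(ℏG²) = 4.632e113 Pa.
3.40e5 × 4.632e113 Pa = 1.575e119 Pa

1.575e119 Pa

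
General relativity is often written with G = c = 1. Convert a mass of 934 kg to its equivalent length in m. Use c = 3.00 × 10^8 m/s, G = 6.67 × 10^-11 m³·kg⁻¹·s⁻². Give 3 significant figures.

In G = c = 1 units mass has dimensions of length; the conversion factor is G/c².
934 kg × (G/c²) = 6.92 × 10^-25 m

6.92 × 10^-25 m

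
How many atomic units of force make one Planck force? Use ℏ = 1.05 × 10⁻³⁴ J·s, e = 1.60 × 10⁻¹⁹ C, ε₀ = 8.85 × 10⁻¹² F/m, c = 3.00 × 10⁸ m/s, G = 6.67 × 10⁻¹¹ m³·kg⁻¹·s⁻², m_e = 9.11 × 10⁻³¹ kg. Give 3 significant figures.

Planck force: F_P = c⁴/G = 1.21 × 10⁴⁴ N
atomic unit of force: F_au = E_h/a₀ = m_e²e⁶/((4πε₀)³ℏ⁴) = 8.33 × 10⁻⁸ N
ratio = 1.21 × 10⁴⁴ / 8.33 × 10⁻⁸ = 1.46 × 10⁵¹

1.46 × 10⁵¹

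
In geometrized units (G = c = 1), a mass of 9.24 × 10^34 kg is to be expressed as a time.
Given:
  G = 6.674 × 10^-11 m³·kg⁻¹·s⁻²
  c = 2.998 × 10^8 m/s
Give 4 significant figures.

0.2289 s

Mass → time via G/c³.
9.24 × 10^34 kg × (G/c³) = 0.2289 s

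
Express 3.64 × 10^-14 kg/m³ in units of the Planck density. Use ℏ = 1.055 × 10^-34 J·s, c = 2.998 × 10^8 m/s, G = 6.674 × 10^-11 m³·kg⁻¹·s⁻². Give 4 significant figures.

7.063 × 10^-111

Planck density: ρ_P = c⁵/(ℏG²) = 5.154 × 10^96 kg/m³.
3.64 × 10^-14 / 5.154 × 10^96 = 7.063 × 10^-111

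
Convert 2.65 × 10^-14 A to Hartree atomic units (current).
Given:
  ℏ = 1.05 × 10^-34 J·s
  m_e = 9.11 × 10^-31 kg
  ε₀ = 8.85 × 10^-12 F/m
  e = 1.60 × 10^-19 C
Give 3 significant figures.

3.97 × 10^-12

atomic unit of electric current: I_au = e E_h/ℏ = m_e e⁵/((4πε₀)²ℏ³) = 6.67 × 10^-3 A.
2.65 × 10^-14 / 6.67 × 10^-3 = 3.97 × 10^-12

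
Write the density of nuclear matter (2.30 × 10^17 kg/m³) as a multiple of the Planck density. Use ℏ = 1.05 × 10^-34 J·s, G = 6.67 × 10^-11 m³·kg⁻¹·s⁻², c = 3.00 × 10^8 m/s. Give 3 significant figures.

Planck density: ρ_P = c⁵/(ℏG²) = 5.20 × 10^96 kg/m³.
2.30 × 10^17 / 5.20 × 10^96 = 4.42 × 10^-80

4.42 × 10^-80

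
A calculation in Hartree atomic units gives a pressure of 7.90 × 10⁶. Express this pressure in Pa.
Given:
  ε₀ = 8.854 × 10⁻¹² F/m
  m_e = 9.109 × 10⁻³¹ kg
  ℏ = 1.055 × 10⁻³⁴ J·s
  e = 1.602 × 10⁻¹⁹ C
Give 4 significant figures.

2.314 × 10²⁰ Pa

One atomic unit of pressure: P_au = E_h/a₀³ = m_e⁴e¹⁰/((4πε₀)⁵ℏ⁸) = 2.929 × 10¹³ Pa.
7.90 × 10⁶ × 2.929 × 10¹³ Pa = 2.314 × 10²⁰ Pa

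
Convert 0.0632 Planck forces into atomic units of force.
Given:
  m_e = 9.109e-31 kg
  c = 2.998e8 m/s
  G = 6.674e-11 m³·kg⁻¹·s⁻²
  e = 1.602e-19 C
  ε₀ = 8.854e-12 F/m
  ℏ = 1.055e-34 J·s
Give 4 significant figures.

Planck force: F_P = c⁴/G = 1.210e44 N
atomic unit of force: F_au = E_h/a₀ = m_e²e⁶/((4πε₀)³ℏ⁴) = 8.220e-8 N
0.0632 × 1.210e44 / 8.220e-8 = 9.307e49

9.307e49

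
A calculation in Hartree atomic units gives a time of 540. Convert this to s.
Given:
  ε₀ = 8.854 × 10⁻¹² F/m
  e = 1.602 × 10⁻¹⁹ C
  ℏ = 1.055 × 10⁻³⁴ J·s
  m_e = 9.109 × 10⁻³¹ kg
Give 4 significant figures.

One atomic unit of time: τ_au = (4πε₀)²ℏ³/(m_e e⁴) = 2.423 × 10⁻¹⁷ s.
540 × 2.423 × 10⁻¹⁷ s = 1.308 × 10⁻¹⁴ s

1.308 × 10⁻¹⁴ s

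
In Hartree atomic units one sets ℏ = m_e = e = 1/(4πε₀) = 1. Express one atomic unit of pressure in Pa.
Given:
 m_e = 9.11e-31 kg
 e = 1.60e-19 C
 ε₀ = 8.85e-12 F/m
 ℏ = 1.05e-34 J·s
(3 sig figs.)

3.01e13 Pa

P_au = E_h/a₀³ = m_e⁴e¹⁰/((4πε₀)⁵ℏ⁸)
E_h = 4.38e-18 J
a₀ = 5.26e-11 m
E_h/a₀³ = 3.01e13 Pa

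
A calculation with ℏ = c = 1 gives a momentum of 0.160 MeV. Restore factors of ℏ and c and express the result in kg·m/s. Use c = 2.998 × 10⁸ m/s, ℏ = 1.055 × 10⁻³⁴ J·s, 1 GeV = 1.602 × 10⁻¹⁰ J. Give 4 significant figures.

Momentum is [E]/c; divide by c.
1 GeV → 1/c × (1 GeV in J) = 5.344 × 10⁻¹⁹ kg·m/s.
Convert the energy scale: 0.160 MeV = 1.60 × 10⁻⁴ GeV.
Result: 1.60 × 10⁻⁴ × 5.344 × 10⁻¹⁹ = 8.550 × 10⁻²³ kg·m/s.

8.550 × 10⁻²³ kg·m/s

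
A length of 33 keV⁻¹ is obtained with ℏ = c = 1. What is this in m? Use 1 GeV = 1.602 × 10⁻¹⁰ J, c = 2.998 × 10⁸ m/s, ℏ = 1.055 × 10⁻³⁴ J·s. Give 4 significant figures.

A length is [E]⁻¹ in ℏ=c=1; restore one factor of ℏc.
1 GeV⁻¹ → ℏc × (1 GeV in J)⁻¹ = 1.974 × 10⁻¹⁶ m.
Convert the energy scale: 33 keV⁻¹ = 3.30 × 10⁷ GeV⁻¹.
Result: 3.30 × 10⁷ × 1.974 × 10⁻¹⁶ = 6.515 × 10⁻⁹ m.

6.515 × 10⁻⁹ m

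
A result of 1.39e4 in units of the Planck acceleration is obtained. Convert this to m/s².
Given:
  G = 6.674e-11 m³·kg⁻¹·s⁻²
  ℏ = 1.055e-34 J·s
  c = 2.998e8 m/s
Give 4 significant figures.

7.729e55 m/s²

One Planck acceleration: a_P = √(c⁷/(ℏG)) = 5.560e51 m/s².
1.39e4 × 5.560e51 m/s² = 7.729e55 m/s²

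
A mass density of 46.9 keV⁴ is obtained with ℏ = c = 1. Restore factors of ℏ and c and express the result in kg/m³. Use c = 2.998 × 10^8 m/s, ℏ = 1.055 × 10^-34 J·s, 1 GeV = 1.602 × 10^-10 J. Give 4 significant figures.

Mass density is [E]/(c²[L]³) = [E]⁴/(ℏ³c⁵).
1 GeV⁴ → 1/(ℏ³c⁵) × (1 GeV in J)⁴ = 2.316 × 10^20 kg/m³.
Convert the energy scale: 46.9 keV⁴ = 4.69 × 10^-23 GeV⁴.
Result: 4.69 × 10^-23 × 2.316 × 10^20 = 0.01086 kg/m³.

0.01086 kg/m³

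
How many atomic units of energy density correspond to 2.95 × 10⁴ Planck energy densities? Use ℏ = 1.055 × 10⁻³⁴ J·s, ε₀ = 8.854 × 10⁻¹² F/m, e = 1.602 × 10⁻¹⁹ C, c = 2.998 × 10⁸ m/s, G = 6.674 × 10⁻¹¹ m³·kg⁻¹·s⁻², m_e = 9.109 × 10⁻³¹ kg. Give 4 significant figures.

4.665 × 10¹⁰⁴

Planck energy density: u_P = c⁷/(ℏG²) = 4.632 × 10¹¹³ J/m³
atomic unit of energy density: u_au = E_h/a₀³ = m_e⁴e¹⁰/((4πε₀)⁵ℏ⁸) = 2.929 × 10¹³ J/m³
2.95 × 10⁴ × 4.632 × 10¹¹³ / 2.929 × 10¹³ = 4.665 × 10¹⁰⁴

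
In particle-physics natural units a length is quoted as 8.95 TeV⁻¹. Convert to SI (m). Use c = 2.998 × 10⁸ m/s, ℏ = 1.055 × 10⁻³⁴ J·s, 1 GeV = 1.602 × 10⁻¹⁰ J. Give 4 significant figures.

1.767 × 10⁻¹⁸ m

A length is [E]⁻¹ in ℏ=c=1; restore one factor of ℏc.
1 GeV⁻¹ → ℏc × (1 GeV in J)⁻¹ = 1.974 × 10⁻¹⁶ m.
Convert the energy scale: 8.95 TeV⁻¹ = 8.95 × 10⁻³ GeV⁻¹.
Result: 8.95 × 10⁻³ × 1.974 × 10⁻¹⁶ = 1.767 × 10⁻¹⁸ m.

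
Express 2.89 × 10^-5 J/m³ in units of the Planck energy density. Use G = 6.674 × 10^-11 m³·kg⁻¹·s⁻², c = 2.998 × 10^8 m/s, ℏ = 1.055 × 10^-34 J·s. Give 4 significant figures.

Planck energy density: u_P = c⁷/(ℏG²) = 4.632 × 10^113 J/m³.
2.89 × 10^-5 / 4.632 × 10^113 = 6.239 × 10^-119

6.239 × 10^-119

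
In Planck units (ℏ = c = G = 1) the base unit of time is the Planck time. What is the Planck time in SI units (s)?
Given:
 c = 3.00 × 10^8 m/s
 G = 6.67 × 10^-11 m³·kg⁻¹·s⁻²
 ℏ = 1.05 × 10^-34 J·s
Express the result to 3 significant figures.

t_P = √(ℏG/c⁵)
  = √(2.88 × 10^-87)
  = 5.37 × 10^-44 s

5.37 × 10^-44 s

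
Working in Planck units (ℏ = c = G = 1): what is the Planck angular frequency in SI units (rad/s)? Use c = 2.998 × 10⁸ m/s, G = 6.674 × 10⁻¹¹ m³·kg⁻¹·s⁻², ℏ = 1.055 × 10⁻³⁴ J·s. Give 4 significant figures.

Dimensional analysis gives ω_P = √(c⁵/(ℏG)).
  = √(3.440 × 10⁸⁶)
  = 1.855 × 10⁴³ rad/s

1.855 × 10⁴³ rad/s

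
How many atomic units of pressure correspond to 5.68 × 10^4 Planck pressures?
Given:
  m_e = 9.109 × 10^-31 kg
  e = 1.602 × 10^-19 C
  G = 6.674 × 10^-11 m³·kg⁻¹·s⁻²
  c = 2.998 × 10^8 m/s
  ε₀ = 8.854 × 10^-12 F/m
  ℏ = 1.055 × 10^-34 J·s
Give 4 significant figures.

8.983 × 10^104

Planck pressure: p_P = c⁷/(ℏG²) = 4.632 × 10^113 Pa
atomic unit of pressure: P_au = E_h/a₀³ = m_e⁴e¹⁰/((4πε₀)⁵ℏ⁸) = 2.929 × 10^13 Pa
5.68 × 10^4 × 4.632 × 10^113 / 2.929 × 10^13 = 8.983 × 10^104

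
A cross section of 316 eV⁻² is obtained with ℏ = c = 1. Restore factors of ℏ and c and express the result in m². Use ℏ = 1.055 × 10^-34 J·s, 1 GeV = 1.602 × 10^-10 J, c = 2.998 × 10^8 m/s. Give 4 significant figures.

Area is [L]² = [E]⁻²·(ℏc)²; restore (ℏc)².
1 GeV⁻² → (ℏc)² × (1 GeV in J)⁻² = 3.898 × 10^-32 m².
Convert the energy scale: 316 eV⁻² = 3.16 × 10^20 GeV⁻².
Result: 3.16 × 10^20 × 3.898 × 10^-32 = 1.232 × 10^-11 m².

1.232 × 10^-11 m²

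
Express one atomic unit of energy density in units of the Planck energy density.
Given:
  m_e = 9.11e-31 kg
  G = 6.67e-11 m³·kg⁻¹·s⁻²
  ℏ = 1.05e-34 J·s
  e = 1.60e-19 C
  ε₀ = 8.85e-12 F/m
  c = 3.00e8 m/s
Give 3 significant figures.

atomic unit of energy density: u_au = E_h/a₀³ = m_e⁴e¹⁰/((4πε₀)⁵ℏ⁸) = 3.01e13 J/m³
Planck energy density: u_P = c⁷/(ℏG²) = 4.68e113 J/m³
ratio = 3.01e13 / 4.68e113 = 6.44e-101

6.44e-101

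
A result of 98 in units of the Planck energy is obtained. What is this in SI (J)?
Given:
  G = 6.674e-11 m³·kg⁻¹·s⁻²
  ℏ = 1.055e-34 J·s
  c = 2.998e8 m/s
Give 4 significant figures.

1.918e11 J

One Planck energy: E_P = √(ℏc⁵/G) = 1.957e9 J.
98 × 1.957e9 J = 1.918e11 J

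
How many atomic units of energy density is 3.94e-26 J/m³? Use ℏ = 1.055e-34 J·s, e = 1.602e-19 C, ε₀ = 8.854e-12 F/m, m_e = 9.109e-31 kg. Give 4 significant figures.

1.345e-39

atomic unit of energy density: u_au = E_h/a₀³ = m_e⁴e¹⁰/((4πε₀)⁵ℏ⁸) = 2.929e13 J/m³.
3.94e-26 / 2.929e13 = 1.345e-39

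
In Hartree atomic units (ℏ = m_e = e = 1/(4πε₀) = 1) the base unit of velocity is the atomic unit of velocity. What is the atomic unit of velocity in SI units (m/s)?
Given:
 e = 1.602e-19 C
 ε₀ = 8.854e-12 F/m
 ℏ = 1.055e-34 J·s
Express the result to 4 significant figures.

v_au = e²/(4πε₀ℏ)
  = 2.566e-38 / 1.174e-44
  = 2.186e6 m/s

2.186e6 m/s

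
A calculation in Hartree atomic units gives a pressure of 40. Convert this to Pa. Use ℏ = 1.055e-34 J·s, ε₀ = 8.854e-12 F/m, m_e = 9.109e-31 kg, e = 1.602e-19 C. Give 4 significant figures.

One atomic unit of pressure: P_au = E_h/a₀³ = m_e⁴e¹⁰/((4πε₀)⁵ℏ⁸) = 2.929e13 Pa.
40 × 2.929e13 Pa = 1.172e15 Pa

1.172e15 Pa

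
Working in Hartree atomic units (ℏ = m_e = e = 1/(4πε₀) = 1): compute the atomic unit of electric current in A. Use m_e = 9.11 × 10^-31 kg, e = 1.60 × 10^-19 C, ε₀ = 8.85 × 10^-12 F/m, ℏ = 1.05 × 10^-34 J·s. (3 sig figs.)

The unique combination of the constants set to 1 with dimensions of current is I_au = e E_h/ℏ = m_e e⁵/((4πε₀)²ℏ³).
E_h = 4.38 × 10^-18 J
e·E_h/ℏ = 6.67 × 10^-3 A

6.67 × 10^-3 A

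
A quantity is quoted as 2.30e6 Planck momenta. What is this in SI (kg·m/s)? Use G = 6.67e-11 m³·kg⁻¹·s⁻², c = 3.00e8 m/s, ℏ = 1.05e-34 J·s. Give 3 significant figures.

One Planck momentum: p_P = √(ℏc³/G) = 6.52 kg·m/s.
2.30e6 × 6.52 kg·m/s = 1.50e7 kg·m/s

1.50e7 kg·m/s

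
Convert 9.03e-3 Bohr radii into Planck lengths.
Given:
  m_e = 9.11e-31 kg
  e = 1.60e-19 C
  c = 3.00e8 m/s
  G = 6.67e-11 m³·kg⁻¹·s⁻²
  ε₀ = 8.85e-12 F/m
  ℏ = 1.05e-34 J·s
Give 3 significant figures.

2.95e22

Bohr radius: a₀ = 4πε₀ℏ²/(m_e e²) = 5.26e-11 m
Planck length: ℓ_P = √(ℏG/c³) = 1.61e-35 m
9.03e-3 × 5.26e-11 / 1.61e-35 = 2.95e22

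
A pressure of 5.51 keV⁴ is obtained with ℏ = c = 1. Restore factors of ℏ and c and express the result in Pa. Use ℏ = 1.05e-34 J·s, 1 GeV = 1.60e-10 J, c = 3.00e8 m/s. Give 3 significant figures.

1.16e14 Pa

Pressure is [E]/[L]³ = [E]⁴/(ℏc)³.
1 GeV⁴ → 1/(ℏc)³ × (1 GeV in J)⁴ = 2.10e37 Pa.
Convert the energy scale: 5.51 keV⁴ = 5.51e-24 GeV⁴.
Result: 5.51e-24 × 2.10e37 = 1.16e14 Pa.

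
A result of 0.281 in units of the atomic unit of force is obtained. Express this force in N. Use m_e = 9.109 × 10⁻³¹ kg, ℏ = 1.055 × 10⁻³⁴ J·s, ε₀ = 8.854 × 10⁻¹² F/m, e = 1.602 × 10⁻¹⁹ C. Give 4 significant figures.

2.310 × 10⁻⁸ N

One atomic unit of force: F_au = E_h/a₀ = m_e²e⁶/((4πε₀)³ℏ⁴) = 8.220 × 10⁻⁸ N.
0.281 × 8.220 × 10⁻⁸ N = 2.310 × 10⁻⁸ N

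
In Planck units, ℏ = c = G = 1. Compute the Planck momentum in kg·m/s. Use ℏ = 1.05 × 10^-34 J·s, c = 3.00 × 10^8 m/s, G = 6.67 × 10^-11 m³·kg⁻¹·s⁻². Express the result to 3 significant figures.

6.52 kg·m/s

Dimensional analysis gives p_P = √(ℏc³/G).
  = √(42.5)
  = 6.52 kg·m/s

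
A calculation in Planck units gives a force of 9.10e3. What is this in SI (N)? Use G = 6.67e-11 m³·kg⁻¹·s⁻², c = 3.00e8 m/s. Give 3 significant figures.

1.11e48 N

One Planck force: F_P = c⁴/G = 1.21e44 N.
9.10e3 × 1.21e44 N = 1.11e48 N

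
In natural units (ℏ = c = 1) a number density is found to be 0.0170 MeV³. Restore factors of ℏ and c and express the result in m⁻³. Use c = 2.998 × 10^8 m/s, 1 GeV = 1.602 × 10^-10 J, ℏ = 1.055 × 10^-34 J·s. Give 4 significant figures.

2.209 × 10^36 m⁻³

Number density is [L]⁻³ = [E]³/(ℏc)³.
1 GeV³ → 1/(ℏc)³ × (1 GeV in J)³ = 1.299 × 10^47 m⁻³.
Convert the energy scale: 0.0170 MeV³ = 1.70 × 10^-11 GeV³.
Result: 1.70 × 10^-11 × 1.299 × 10^47 = 2.209 × 10^36 m⁻³.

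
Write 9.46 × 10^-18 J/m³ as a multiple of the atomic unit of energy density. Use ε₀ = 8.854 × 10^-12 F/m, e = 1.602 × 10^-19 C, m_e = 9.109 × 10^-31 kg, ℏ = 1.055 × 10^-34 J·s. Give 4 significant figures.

atomic unit of energy density: u_au = E_h/a₀³ = m_e⁴e¹⁰/((4πε₀)⁵ℏ⁸) = 2.929 × 10^13 J/m³.
9.46 × 10^-18 / 2.929 × 10^13 = 3.230 × 10^-31

3.230 × 10^-31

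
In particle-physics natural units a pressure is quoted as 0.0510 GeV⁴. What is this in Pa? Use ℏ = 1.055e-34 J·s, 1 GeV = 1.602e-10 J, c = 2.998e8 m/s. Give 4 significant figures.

1.062e36 Pa

Pressure is [E]/[L]³ = [E]⁴/(ℏc)³.
1 GeV⁴ → 1/(ℏc)³ × (1 GeV in J)⁴ = 2.082e37 Pa.
Result: 0.0510 × 2.082e37 = 1.062e36 Pa.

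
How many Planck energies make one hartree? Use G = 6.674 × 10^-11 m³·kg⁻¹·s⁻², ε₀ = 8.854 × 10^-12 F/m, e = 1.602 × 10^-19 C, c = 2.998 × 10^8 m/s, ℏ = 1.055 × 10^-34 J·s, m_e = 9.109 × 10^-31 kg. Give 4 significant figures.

hartree: E_h = m_e e⁴/(4πε₀ℏ)² = 4.354 × 10^-18 J
Planck energy: E_P = √(ℏc⁵/G) = 1.957 × 10^9 J
ratio = 4.354 × 10^-18 / 1.957 × 10^9 = 2.225 × 10^-27

2.225 × 10^-27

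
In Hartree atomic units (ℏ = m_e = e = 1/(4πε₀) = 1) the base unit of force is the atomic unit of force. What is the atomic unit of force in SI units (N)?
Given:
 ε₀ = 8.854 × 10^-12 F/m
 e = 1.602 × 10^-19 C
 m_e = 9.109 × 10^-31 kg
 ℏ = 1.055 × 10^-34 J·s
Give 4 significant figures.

F_au = E_h/a₀ = m_e²e⁶/((4πε₀)³ℏ⁴)
E_h = 4.354 × 10^-18 J
a₀ = 5.297 × 10^-11 m
E_h/a₀ = 8.220 × 10^-8 N

8.220 × 10^-8 N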